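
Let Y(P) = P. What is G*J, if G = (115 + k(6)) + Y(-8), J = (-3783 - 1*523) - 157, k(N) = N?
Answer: -504319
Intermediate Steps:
J = -4463 (J = (-3783 - 523) - 157 = -4306 - 157 = -4463)
G = 113 (G = (115 + 6) - 8 = 121 - 8 = 113)
G*J = 113*(-4463) = -504319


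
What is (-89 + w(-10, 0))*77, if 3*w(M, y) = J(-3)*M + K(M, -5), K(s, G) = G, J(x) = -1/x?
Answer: -63602/9 ≈ -7066.9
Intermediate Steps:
w(M, y) = -5/3 + M/9 (w(M, y) = ((-1/(-3))*M - 5)/3 = ((-1*(-⅓))*M - 5)/3 = (M/3 - 5)/3 = (-5 + M/3)/3 = -5/3 + M/9)
(-89 + w(-10, 0))*77 = (-89 + (-5/3 + (⅑)*(-10)))*77 = (-89 + (-5/3 - 10/9))*77 = (-89 - 25/9)*77 = -826/9*77 = -63602/9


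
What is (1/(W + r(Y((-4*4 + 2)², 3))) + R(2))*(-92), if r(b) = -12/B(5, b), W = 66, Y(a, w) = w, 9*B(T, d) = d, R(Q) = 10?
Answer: -13846/15 ≈ -923.07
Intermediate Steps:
B(T, d) = d/9
r(b) = -108/b (r(b) = -12*9/b = -108/b)
(1/(W + r(Y((-4*4 + 2)², 3))) + R(2))*(-92) = (1/(66 - 108/3) + 10)*(-92) = (1/(66 - 108*⅓) + 10)*(-92) = (1/(66 - 36) + 10)*(-92) = (1/30 + 10)*(-92) = (301/30)*(-92) = -13846/15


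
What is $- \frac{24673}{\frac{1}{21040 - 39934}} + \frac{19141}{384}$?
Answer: $\frac{179009937349}{384} \approx 4.6617 \cdot 10^{8}$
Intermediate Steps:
$- \frac{24673}{\frac{1}{21040 - 39934}} + \frac{19141}{384} = - \frac{24673}{\frac{1}{-18894}} + 19141 \cdot \frac{1}{384} = - \frac{24673}{- \frac{1}{18894}} + \frac{19141}{384} = \left(-24673\right) \left(-18894\right) + \frac{19141}{384} = 466171662 + \frac{19141}{384} = \frac{179009937349}{384}$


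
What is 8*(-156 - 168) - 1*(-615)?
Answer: -1977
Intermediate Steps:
8*(-156 - 168) - 1*(-615) = 8*(-324) + 615 = -2592 + 615 = -1977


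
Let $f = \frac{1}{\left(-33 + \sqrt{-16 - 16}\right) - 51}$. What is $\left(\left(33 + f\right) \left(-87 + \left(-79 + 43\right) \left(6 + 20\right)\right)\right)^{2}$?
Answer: $\frac{3575976012193167}{3139984} - \frac{61174852695 i \sqrt{2}}{1569992} \approx 1.1389 \cdot 10^{9} - 55105.0 i$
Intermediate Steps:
$f = \frac{1}{-84 + 4 i \sqrt{2}}$ ($f = \frac{1}{\left(-33 + \sqrt{-32}\right) - 51} = \frac{1}{\left(-33 + 4 i \sqrt{2}\right) - 51} = \frac{1}{-84 + 4 i \sqrt{2}} \approx -0.011851 - 0.00079809 i$)
$\left(\left(33 + f\right) \left(-87 + \left(-79 + 43\right) \left(6 + 20\right)\right)\right)^{2} = \left(\left(33 - \left(\frac{21}{1772} + \frac{i \sqrt{2}}{1772}\right)\right) \left(-87 + \left(-79 + 43\right) \left(6 + 20\right)\right)\right)^{2} = \left(\left(\frac{58455}{1772} - \frac{i \sqrt{2}}{1772}\right) \left(-87 - 936\right)\right)^{2} = \left(\left(\frac{58455}{1772} - \frac{i \sqrt{2}}{1772}\right) \left(-1023\right)\right)^{2} = \left(- \frac{59799465}{1772} + \frac{1023 i \sqrt{2}}{1772}\right)^{2}$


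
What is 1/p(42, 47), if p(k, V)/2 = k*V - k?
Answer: 1/3864 ≈ 0.00025880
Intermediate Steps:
p(k, V) = -2*k + 2*V*k (p(k, V) = 2*(k*V - k) = 2*(V*k - k) = 2*(-k + V*k) = -2*k + 2*V*k)
1/p(42, 47) = 1/(2*42*(-1 + 47)) = 1/(2*42*46) = 1/3864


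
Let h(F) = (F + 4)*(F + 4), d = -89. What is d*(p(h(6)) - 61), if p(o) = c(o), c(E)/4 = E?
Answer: -30171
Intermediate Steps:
c(E) = 4*E
h(F) = (4 + F)² (h(F) = (4 + F)*(4 + F) = (4 + F)²)
p(o) = 4*o
d*(p(h(6)) - 61) = -89*(4*(4 + 6)² - 61) = -89*(4*10² - 61) = -89*(4*100 - 61) = -89*(400 - 61) = -89*339 = -30171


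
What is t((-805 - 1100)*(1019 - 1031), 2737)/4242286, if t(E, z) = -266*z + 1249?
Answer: -726793/4242286 ≈ -0.17132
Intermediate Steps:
t(E, z) = 1249 - 266*z
t((-805 - 1100)*(1019 - 1031), 2737)/4242286 = (1249 - 266*2737)/4242286 = (1249 - 728042)*(1/4242286) = -726793*1/4242286 = -726793/4242286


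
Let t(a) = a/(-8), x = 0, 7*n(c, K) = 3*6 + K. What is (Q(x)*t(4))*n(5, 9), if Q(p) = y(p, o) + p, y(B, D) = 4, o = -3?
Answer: -54/7 ≈ -7.7143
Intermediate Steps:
n(c, K) = 18/7 + K/7 (n(c, K) = (3*6 + K)/7 = (18 + K)/7 = 18/7 + K/7)
t(a) = -a/8 (t(a) = a*(-⅛) = -a/8)
Q(p) = 4 + p
(Q(x)*t(4))*n(5, 9) = ((4 + 0)*(-⅛*4))*(18/7 + (⅐)*9) = (4*(-½))*(18/7 + 9/7) = -2*27/7 = -54/7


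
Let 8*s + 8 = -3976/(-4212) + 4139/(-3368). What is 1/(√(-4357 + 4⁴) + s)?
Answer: -833644266047424/3302054329010923873 - 804972199809024*I*√4101/3302054329010923873 ≈ -0.00025246 - 0.015611*I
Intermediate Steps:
s = -29382607/28372032 (s = -1 + (-3976/(-4212) + 4139/(-3368))/8 = -1 + (-3976*(-1/4212) + 4139*(-1/3368))/8 = -1 + (994/1053 - 4139/3368)/8 = -1 + (⅛)*(-1010575/3546504) = -1 - 1010575/28372032 = -29382607/28372032 ≈ -1.0356)
1/(√(-4357 + 4⁴) + s) = 1/(√(-4357 + 4⁴) - 29382607/28372032) = 1/(√(-4357 + 256) - 29382607/28372032) = 1/(√(-4101) - 29382607/28372032) = 1/(I*√4101 - 29382607/28372032) = 1/(-29382607/28372032 + I*√4101)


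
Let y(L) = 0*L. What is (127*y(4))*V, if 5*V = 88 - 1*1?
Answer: 0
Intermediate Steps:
y(L) = 0
V = 87/5 (V = (88 - 1*1)/5 = (88 - 1)/5 = (⅕)*87 = 87/5 ≈ 17.400)
(127*y(4))*V = (127*0)*(87/5) = 0*(87/5) = 0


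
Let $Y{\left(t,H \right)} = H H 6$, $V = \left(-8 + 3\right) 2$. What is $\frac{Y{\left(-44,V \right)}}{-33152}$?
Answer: $- \frac{75}{4144} \approx -0.018098$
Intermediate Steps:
$V = -10$ ($V = \left(-5\right) 2 = -10$)
$Y{\left(t,H \right)} = 6 H^{2}$ ($Y{\left(t,H \right)} = H^{2} \cdot 6 = 6 H^{2}$)
$\frac{Y{\left(-44,V \right)}}{-33152} = \frac{6 \left(-10\right)^{2}}{-33152} = 6 \cdot 100 \left(- \frac{1}{33152}\right) = 600 \left(- \frac{1}{33152}\right) = - \frac{75}{4144}$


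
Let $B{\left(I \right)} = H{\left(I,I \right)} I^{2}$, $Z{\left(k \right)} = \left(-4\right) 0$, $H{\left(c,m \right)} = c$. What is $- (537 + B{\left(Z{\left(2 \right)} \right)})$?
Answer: $-537$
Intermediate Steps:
$Z{\left(k \right)} = 0$
$B{\left(I \right)} = I^{3}$ ($B{\left(I \right)} = I I^{2} = I^{3}$)
$- (537 + B{\left(Z{\left(2 \right)} \right)}) = - (537 + 0^{3}) = - (537 + 0) = \left(-1\right) 537 = -537$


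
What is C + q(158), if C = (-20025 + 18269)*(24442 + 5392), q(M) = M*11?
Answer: -52386766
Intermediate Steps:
q(M) = 11*M
C = -52388504 (C = -1756*29834 = -52388504)
C + q(158) = -52388504 + 11*158 = -52388504 + 1738 = -52386766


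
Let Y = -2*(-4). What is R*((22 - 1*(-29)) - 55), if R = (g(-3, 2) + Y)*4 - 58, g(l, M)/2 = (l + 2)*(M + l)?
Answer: 72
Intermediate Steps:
g(l, M) = 2*(2 + l)*(M + l) (g(l, M) = 2*((l + 2)*(M + l)) = 2*((2 + l)*(M + l)) = 2*(2 + l)*(M + l))
Y = 8
R = -18 (R = ((2*(-3)² + 4*2 + 4*(-3) + 2*2*(-3)) + 8)*4 - 58 = ((2*9 + 8 - 12 - 12) + 8)*4 - 58 = ((18 + 8 - 12 - 12) + 8)*4 - 58 = (2 + 8)*4 - 58 = 10*4 - 58 = 40 - 58 = -18)
R*((22 - 1*(-29)) - 55) = -18*((22 - 1*(-29)) - 55) = -18*((22 + 29) - 55) = -18*(51 - 55) = -18*(-4) = 72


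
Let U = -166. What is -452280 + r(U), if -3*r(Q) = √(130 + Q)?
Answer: -452280 - 2*I ≈ -4.5228e+5 - 2.0*I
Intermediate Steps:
r(Q) = -√(130 + Q)/3
-452280 + r(U) = -452280 - √(130 - 166)/3 = -452280 - 2*I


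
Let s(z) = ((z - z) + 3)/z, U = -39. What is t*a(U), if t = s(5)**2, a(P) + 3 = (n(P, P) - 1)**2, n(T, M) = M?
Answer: 14373/25 ≈ 574.92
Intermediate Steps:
s(z) = 3/z (s(z) = (0 + 3)/z = 3/z)
a(P) = -3 + (-1 + P)**2 (a(P) = -3 + (P - 1)**2 = -3 + (-1 + P)**2)
t = 9/25 (t = (3/5)**2 = 9/25 ≈ 0.36000)
t*a(U) = 9*(-3 + (-1 - 39)**2)/25 = 9*(-3 + (-40)**2)/25 = 9*(-3 + 1600)/25 = (9/25)*1597 = 14373/25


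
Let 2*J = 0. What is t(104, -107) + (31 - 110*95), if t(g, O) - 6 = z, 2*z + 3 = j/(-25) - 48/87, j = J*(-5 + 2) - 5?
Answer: -1510128/145 ≈ -10415.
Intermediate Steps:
J = 0 (J = (½)*0 = 0)
j = -5 (j = 0*(-5 + 2) - 5 = 0*(-3) - 5 = 0 - 5 = -5)
z = -243/145 (z = -3/2 + (-5/(-25) - 48/87)/2 = -3/2 + (-5*(-1/25) - 48*1/87)/2 = -3/2 + (⅕ - 16/29)/2 = -3/2 + (½)*(-51/145) = -3/2 - 51/290 = -243/145 ≈ -1.6759)
t(g, O) = 627/145 (t(g, O) = 6 - 243/145 = 627/145)
t(104, -107) + (31 - 110*95) = 627/145 + (31 - 110*95) = 627/145 + (31 - 10450) = 627/145 - 10419 = -1510128/145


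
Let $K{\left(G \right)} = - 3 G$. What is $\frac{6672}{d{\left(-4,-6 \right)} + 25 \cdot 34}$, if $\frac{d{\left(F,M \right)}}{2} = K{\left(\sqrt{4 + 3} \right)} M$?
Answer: $\frac{1417800}{178357} - \frac{60048 \sqrt{7}}{178357} \approx 7.0585$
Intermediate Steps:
$d{\left(F,M \right)} = - 6 M \sqrt{7}$ ($d{\left(F,M \right)} = 2 - 3 \sqrt{4 + 3} M = 2 - 3 \sqrt{7} M = 2 \left(- 3 M \sqrt{7}\right) = - 6 M \sqrt{7}$)
$\frac{6672}{d{\left(-4,-6 \right)} + 25 \cdot 34} = \frac{6672}{\left(-6\right) \left(-6\right) \sqrt{7} + 25 \cdot 34} = \frac{6672}{36 \sqrt{7} + 850} = \frac{6672}{850 + 36 \sqrt{7}}$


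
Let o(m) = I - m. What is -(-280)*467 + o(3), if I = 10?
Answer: 130767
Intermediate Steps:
o(m) = 10 - m
-(-280)*467 + o(3) = -(-280)*467 + (10 - 1*3) = -280*(-467) + (10 - 3) = 130760 + 7 = 130767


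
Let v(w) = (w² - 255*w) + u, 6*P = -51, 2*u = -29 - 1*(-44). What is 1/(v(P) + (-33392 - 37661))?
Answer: -4/275223 ≈ -1.4534e-5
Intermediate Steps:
u = 15/2 (u = (-29 - 1*(-44))/2 = (-29 + 44)/2 = (½)*15 = 15/2 ≈ 7.5000)
P = -17/2 (P = (⅙)*(-51) = -17/2 ≈ -8.5000)
v(w) = 15/2 + w² - 255*w (v(w) = (w² - 255*w) + 15/2 = 15/2 + w² - 255*w)
1/(v(P) + (-33392 - 37661)) = 1/((15/2 + (-17/2)² - 255*(-17/2)) + (-33392 - 37661)) = 1/((15/2 + 289/4 + 4335/2) - 71053) = 1/(8989/4 - 71053) = 1/(-275223/4) = -4/275223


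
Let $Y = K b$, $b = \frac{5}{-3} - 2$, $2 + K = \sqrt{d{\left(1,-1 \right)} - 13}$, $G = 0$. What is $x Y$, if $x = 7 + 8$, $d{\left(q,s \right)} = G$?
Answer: $110 - 55 i \sqrt{13} \approx 110.0 - 198.31 i$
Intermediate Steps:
$d{\left(q,s \right)} = 0$
$x = 15$
$K = -2 + i \sqrt{13}$ ($K = -2 + \sqrt{0 - 13} = -2 + \sqrt{-13} = -2 + i \sqrt{13} \approx -2.0 + 3.6056 i$)
$b = - \frac{11}{3}$ ($b = 5 \left(- \frac{1}{3}\right) - 2 = - \frac{5}{3} - 2 = - \frac{11}{3} \approx -3.6667$)
$Y = \frac{22}{3} - \frac{11 i \sqrt{13}}{3}$ ($Y = \left(-2 + i \sqrt{13}\right) \left(- \frac{11}{3}\right) = \frac{22}{3} - \frac{11 i \sqrt{13}}{3} \approx 7.3333 - 13.22 i$)
$x Y = 15 \left(\frac{22}{3} - \frac{11 i \sqrt{13}}{3}\right) = 110 - 55 i \sqrt{13}$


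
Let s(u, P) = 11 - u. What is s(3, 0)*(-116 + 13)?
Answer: -824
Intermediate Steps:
s(3, 0)*(-116 + 13) = (11 - 1*3)*(-116 + 13) = (11 - 3)*(-103) = 8*(-103) = -824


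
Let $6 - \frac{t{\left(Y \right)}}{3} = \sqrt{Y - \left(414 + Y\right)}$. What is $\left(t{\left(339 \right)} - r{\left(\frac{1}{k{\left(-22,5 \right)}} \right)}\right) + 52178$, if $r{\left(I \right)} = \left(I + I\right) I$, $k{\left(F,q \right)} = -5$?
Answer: $\frac{1304898}{25} - 9 i \sqrt{46} \approx 52196.0 - 61.041 i$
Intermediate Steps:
$r{\left(I \right)} = 2 I^{2}$ ($r{\left(I \right)} = 2 I I = 2 I^{2}$)
$t{\left(Y \right)} = 18 - 9 i \sqrt{46}$ ($t{\left(Y \right)} = 18 - 3 \sqrt{Y - \left(414 + Y\right)} = 18 - 3 \sqrt{-414} = 18 - 3 \cdot 3 i \sqrt{46} = 18 - 9 i \sqrt{46}$)
$\left(t{\left(339 \right)} - r{\left(\frac{1}{k{\left(-22,5 \right)}} \right)}\right) + 52178 = \left(\left(18 - 9 i \sqrt{46}\right) - 2 \left(\frac{1}{-5}\right)^{2}\right) + 52178 = \left(\left(18 - 9 i \sqrt{46}\right) - 2 \left(- \frac{1}{5}\right)^{2}\right) + 52178 = \left(\left(18 - 9 i \sqrt{46}\right) - 2 \cdot \frac{1}{25}\right) + 52178 = \left(\left(18 - 9 i \sqrt{46}\right) - \frac{2}{25}\right) + 52178 = \left(\frac{448}{25} - 9 i \sqrt{46}\right) + 52178 = \frac{1304898}{25} - 9 i \sqrt{46}$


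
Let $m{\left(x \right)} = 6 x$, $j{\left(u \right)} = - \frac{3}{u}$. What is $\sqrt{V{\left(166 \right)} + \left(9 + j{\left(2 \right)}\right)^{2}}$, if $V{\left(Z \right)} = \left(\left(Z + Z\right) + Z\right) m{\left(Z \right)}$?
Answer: $\frac{9 \sqrt{24497}}{2} \approx 704.32$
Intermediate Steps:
$V{\left(Z \right)} = 18 Z^{2}$ ($V{\left(Z \right)} = \left(\left(Z + Z\right) + Z\right) 6 Z = \left(2 Z + Z\right) 6 Z = 3 Z 6 Z = 18 Z^{2}$)
$\sqrt{V{\left(166 \right)} + \left(9 + j{\left(2 \right)}\right)^{2}} = \sqrt{18 \cdot 166^{2} + \left(9 - \frac{3}{2}\right)^{2}} = \sqrt{18 \cdot 27556 + \left(9 - \frac{3}{2}\right)^{2}} = \sqrt{496008 + \left(9 - \frac{3}{2}\right)^{2}} = \sqrt{496008 + \left(\frac{15}{2}\right)^{2}} = \sqrt{496008 + \frac{225}{4}} = \sqrt{\frac{1984257}{4}} = \frac{9 \sqrt{24497}}{2}$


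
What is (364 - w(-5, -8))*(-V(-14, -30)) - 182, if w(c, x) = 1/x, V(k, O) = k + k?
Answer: 20027/2 ≈ 10014.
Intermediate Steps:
V(k, O) = 2*k
(364 - w(-5, -8))*(-V(-14, -30)) - 182 = (364 - 1/(-8))*(-2*(-14)) - 182 = (364 - 1*(-1/8))*(-1*(-28)) - 182 = (364 + 1/8)*28 - 182 = (2913/8)*28 - 182 = 20391/2 - 182 = 20027/2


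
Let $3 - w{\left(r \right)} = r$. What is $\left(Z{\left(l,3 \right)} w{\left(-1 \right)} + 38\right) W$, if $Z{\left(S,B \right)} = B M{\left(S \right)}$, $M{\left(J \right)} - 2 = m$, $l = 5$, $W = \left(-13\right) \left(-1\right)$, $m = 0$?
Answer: $806$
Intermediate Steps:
$w{\left(r \right)} = 3 - r$
$W = 13$
$M{\left(J \right)} = 2$ ($M{\left(J \right)} = 2 + 0 = 2$)
$Z{\left(S,B \right)} = 2 B$ ($Z{\left(S,B \right)} = B 2 = 2 B$)
$\left(Z{\left(l,3 \right)} w{\left(-1 \right)} + 38\right) W = \left(2 \cdot 3 \left(3 - -1\right) + 38\right) 13 = \left(6 \left(3 + 1\right) + 38\right) 13 = \left(6 \cdot 4 + 38\right) 13 = \left(24 + 38\right) 13 = 62 \cdot 13 = 806$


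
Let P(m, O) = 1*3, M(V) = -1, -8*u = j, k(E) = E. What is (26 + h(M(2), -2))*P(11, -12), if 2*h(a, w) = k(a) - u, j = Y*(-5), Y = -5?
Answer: 1299/16 ≈ 81.188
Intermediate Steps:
j = 25 (j = -5*(-5) = 25)
u = -25/8 (u = -⅛*25 = -25/8 ≈ -3.1250)
P(m, O) = 3
h(a, w) = 25/16 + a/2 (h(a, w) = (a - 1*(-25/8))/2 = (a + 25/8)/2 = (25/8 + a)/2 = 25/16 + a/2)
(26 + h(M(2), -2))*P(11, -12) = (26 + (25/16 + (½)*(-1)))*3 = (26 + (25/16 - ½))*3 = (26 + 17/16)*3 = (433/16)*3 = 1299/16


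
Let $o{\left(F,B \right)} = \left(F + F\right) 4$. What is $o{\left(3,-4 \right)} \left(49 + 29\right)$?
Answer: $1872$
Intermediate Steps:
$o{\left(F,B \right)} = 8 F$ ($o{\left(F,B \right)} = 2 F 4 = 8 F$)
$o{\left(3,-4 \right)} \left(49 + 29\right) = 8 \cdot 3 \left(49 + 29\right) = 24 \cdot 78 = 1872$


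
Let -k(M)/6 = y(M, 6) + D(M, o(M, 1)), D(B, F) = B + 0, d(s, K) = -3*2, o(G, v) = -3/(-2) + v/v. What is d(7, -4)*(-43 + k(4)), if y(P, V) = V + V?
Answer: 834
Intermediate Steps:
o(G, v) = 5/2 (o(G, v) = -3*(-½) + 1 = 3/2 + 1 = 5/2)
d(s, K) = -6
y(P, V) = 2*V
D(B, F) = B
k(M) = -72 - 6*M (k(M) = -6*(2*6 + M) = -6*(12 + M) = -72 - 6*M)
d(7, -4)*(-43 + k(4)) = -6*(-43 + (-72 - 6*4)) = -6*(-43 + (-72 - 24)) = -6*(-43 - 96) = -6*(-139) = 834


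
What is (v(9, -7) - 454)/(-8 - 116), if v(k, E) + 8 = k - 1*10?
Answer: 463/124 ≈ 3.7339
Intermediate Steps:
v(k, E) = -18 + k (v(k, E) = -8 + (k - 1*10) = -8 + (k - 10) = -8 + (-10 + k) = -18 + k)
(v(9, -7) - 454)/(-8 - 116) = ((-18 + 9) - 454)/(-8 - 116) = (-9 - 454)/(-124) = -463*(-1/124) = 463/124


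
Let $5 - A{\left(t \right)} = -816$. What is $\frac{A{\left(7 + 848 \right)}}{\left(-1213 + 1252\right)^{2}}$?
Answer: $\frac{821}{1521} \approx 0.53978$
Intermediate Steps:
$A{\left(t \right)} = 821$ ($A{\left(t \right)} = 5 - -816 = 5 + 816 = 821$)
$\frac{A{\left(7 + 848 \right)}}{\left(-1213 + 1252\right)^{2}} = \frac{821}{\left(-1213 + 1252\right)^{2}} = \frac{821}{39^{2}} = \frac{821}{1521}$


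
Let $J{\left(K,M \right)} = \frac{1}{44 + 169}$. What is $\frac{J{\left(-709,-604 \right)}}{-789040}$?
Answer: $- \frac{1}{168065520} \approx -5.9501 \cdot 10^{-9}$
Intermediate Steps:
$J{\left(K,M \right)} = \frac{1}{213}$
$\frac{J{\left(-709,-604 \right)}}{-789040} = \frac{1}{213 \left(-789040\right)} = \frac{1}{213} \left(- \frac{1}{789040}\right) = - \frac{1}{168065520}$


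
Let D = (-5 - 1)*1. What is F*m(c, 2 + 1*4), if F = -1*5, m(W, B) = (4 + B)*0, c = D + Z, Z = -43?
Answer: 0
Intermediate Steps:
D = -6 (D = -6*1 = -6)
c = -49 (c = -6 - 43 = -49)
m(W, B) = 0
F = -5
F*m(c, 2 + 1*4) = -5*0 = 0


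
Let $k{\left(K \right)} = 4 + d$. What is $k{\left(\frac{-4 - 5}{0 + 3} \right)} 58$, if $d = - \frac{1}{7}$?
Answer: $\frac{1566}{7} \approx 223.71$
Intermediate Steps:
$d = - \frac{1}{7} \approx -0.14286$
$k{\left(K \right)} = \frac{27}{7}$ ($k{\left(K \right)} = 4 - \frac{1}{7} = \frac{27}{7}$)
$k{\left(\frac{-4 - 5}{0 + 3} \right)} 58 = \frac{27}{7} \cdot 58 = \frac{1566}{7}$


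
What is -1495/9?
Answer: -1495/9 ≈ -166.11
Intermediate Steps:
-1495/9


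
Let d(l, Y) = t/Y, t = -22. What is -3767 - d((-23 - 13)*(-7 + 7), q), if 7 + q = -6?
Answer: -48993/13 ≈ -3768.7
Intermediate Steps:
q = -13 (q = -7 - 6 = -13)
d(l, Y) = -22/Y
-3767 - d((-23 - 13)*(-7 + 7), q) = -3767 - (-22)/(-13) = -3767 - (-22)*(-1)/13 = -3767 - 1*22/13 = -3767 - 22/13 = -48993/13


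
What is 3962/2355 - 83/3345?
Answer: 58033/35011 ≈ 1.6576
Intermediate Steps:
3962/2355 - 83/3345 = 58033/35011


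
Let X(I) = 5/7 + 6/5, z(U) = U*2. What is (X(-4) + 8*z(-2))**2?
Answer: 1108809/1225 ≈ 905.15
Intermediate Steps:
z(U) = 2*U
X(I) = 67/35 (X(I) = 5*(1/7) + 6*(1/5) = 5/7 + 6/5 = 67/35)
(X(-4) + 8*z(-2))**2 = (67/35 + 8*(2*(-2)))**2 = (67/35 + 8*(-4))**2 = (67/35 - 32)**2 = (-1053/35)**2 = 1108809/1225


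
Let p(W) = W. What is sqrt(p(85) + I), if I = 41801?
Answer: 3*sqrt(4654) ≈ 204.66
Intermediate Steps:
sqrt(p(85) + I) = sqrt(85 + 41801) = sqrt(41886) = 3*sqrt(4654)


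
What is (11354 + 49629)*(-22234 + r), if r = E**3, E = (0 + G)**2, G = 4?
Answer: -1106109654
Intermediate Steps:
E = 16 (E = (0 + 4)**2 = 4**2 = 16)
r = 4096 (r = 16**3 = 4096)
(11354 + 49629)*(-22234 + r) = (11354 + 49629)*(-22234 + 4096) = 60983*(-18138) = -1106109654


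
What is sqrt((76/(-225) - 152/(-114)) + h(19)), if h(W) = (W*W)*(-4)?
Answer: 2*I*sqrt(81169)/15 ≈ 37.987*I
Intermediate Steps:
h(W) = -4*W**2 (h(W) = W**2*(-4) = -4*W**2)
sqrt((76/(-225) - 152/(-114)) + h(19)) = sqrt((76/(-225) - 152/(-114)) - 4*19**2) = sqrt((76*(-1/225) - 152*(-1/114)) - 4*361) = sqrt((-76/225 + 4/3) - 1444) = sqrt(224/225 - 1444) = sqrt(-324676/225) = 2*I*sqrt(81169)/15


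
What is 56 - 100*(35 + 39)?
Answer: -7344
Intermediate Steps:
56 - 100*(35 + 39) = 56 - 100*74 = 56 - 7400 = -7344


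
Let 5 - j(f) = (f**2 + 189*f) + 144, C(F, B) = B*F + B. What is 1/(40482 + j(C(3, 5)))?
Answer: 1/36163 ≈ 2.7653e-5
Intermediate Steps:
C(F, B) = B + B*F
j(f) = -139 - f**2 - 189*f (j(f) = 5 - ((f**2 + 189*f) + 144) = 5 - (144 + f**2 + 189*f) = 5 + (-144 - f**2 - 189*f) = -139 - f**2 - 189*f)
1/(40482 + j(C(3, 5))) = 1/(40482 + (-139 - (5*(1 + 3))**2 - 945*(1 + 3))) = 1/(40482 + (-139 - (5*4)**2 - 945*4)) = 1/(40482 + (-139 - 1*20**2 - 189*20)) = 1/(40482 + (-139 - 1*400 - 3780)) = 1/(40482 + (-139 - 400 - 3780)) = 1/(40482 - 4319) = 1/36163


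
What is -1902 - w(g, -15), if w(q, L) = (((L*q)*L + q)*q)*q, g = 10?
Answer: -227902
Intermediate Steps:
w(q, L) = q²*(q + q*L²) (w(q, L) = ((q*L² + q)*q)*q = ((q + q*L²)*q)*q = (q*(q + q*L²))*q = q²*(q + q*L²))
-1902 - w(g, -15) = -1902 - 10³*(1 + (-15)²) = -1902 - 1000*(1 + 225) = -1902 - 1000*226 = -1902 - 1*226000 = -1902 - 226000 = -227902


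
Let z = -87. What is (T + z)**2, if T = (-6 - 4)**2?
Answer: 169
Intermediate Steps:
T = 100 (T = (-10)**2 = 100)
(T + z)**2 = (100 - 87)**2 = 13**2 = 169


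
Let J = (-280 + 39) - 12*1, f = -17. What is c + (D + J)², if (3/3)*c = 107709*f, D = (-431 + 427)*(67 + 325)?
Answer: 1484988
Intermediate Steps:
J = -253 (J = -241 - 12 = -253)
D = -1568 (D = -4*392 = -1568)
c = -1831053 (c = 107709*(-17) = -1831053)
c + (D + J)² = -1831053 + (-1568 - 253)² = -1831053 + (-1821)² = -1831053 + 3316041 = 1484988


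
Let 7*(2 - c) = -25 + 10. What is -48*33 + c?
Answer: -11059/7 ≈ -1579.9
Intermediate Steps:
c = 29/7 (c = 2 - (-25 + 10)/7 = 2 - ⅐*(-15) = 2 + 15/7 = 29/7 ≈ 4.1429)
-48*33 + c = -48*33 + 29/7 = -1584 + 29/7 = -11059/7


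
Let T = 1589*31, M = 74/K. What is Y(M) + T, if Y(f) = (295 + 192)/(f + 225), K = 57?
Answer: 635419600/12899 ≈ 49261.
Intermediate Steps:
M = 74/57 ≈ 1.2982
Y(f) = 487/(225 + f)
T = 49259
Y(M) + T = 487/(225 + 74/57) + 49259 = 487/(12899/57) + 49259 = 487*(57/12899) + 49259 = 27759/12899 + 49259 = 635419600/12899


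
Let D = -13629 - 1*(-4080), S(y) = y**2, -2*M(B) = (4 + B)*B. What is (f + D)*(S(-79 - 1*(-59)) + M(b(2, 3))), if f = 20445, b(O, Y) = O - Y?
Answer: 4374744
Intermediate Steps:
M(B) = -B*(4 + B)/2 (M(B) = -(4 + B)*B/2 = -B*(4 + B)/2)
D = -9549 (D = -13629 + 4080 = -9549)
(f + D)*(S(-79 - 1*(-59)) + M(b(2, 3))) = (20445 - 9549)*((-79 - 1*(-59))**2 - (2 - 1*3)*(4 + (2 - 1*3))/2) = 10896*((-79 + 59)**2 - (2 - 3)*(4 + (2 - 3))/2) = 10896*((-20)**2 - 1/2*(-1)*(4 - 1)) = 10896*(400 - 1/2*(-1)*3) = 10896*(400 + 3/2) = 10896*(803/2) = 4374744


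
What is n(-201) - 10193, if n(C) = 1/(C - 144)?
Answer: -3516586/345 ≈ -10193.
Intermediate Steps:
n(C) = 1/(-144 + C)
n(-201) - 10193 = 1/(-144 - 201) - 10193 = 1/(-345) - 10193 = -1/345 - 10193 = -3516586/345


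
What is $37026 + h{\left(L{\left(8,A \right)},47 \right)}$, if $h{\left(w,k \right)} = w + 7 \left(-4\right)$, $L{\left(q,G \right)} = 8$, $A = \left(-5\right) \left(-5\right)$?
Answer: $37006$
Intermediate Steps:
$A = 25$
$h{\left(w,k \right)} = -28 + w$ ($h{\left(w,k \right)} = w - 28 = -28 + w$)
$37026 + h{\left(L{\left(8,A \right)},47 \right)} = 37026 + \left(-28 + 8\right) = 37026 - 20 = 37006$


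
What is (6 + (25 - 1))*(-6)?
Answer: -180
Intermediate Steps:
(6 + (25 - 1))*(-6) = (6 + 24)*(-6) = 30*(-6) = -180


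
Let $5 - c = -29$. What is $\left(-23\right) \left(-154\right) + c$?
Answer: $3576$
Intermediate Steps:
$c = 34$ ($c = 5 - -29 = 5 + 29 = 34$)
$\left(-23\right) \left(-154\right) + c = \left(-23\right) \left(-154\right) + 34 = 3542 + 34 = 3576$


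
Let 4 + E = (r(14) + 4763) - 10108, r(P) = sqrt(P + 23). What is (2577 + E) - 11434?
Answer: -14206 + sqrt(37) ≈ -14200.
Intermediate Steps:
r(P) = sqrt(23 + P)
E = -5349 + sqrt(37) (E = -4 + ((sqrt(23 + 14) + 4763) - 10108) = -4 + ((sqrt(37) + 4763) - 10108) = -4 + ((4763 + sqrt(37)) - 10108) = -4 + (-5345 + sqrt(37)) = -5349 + sqrt(37) ≈ -5342.9)
(2577 + E) - 11434 = (2577 + (-5349 + sqrt(37))) - 11434 = (-2772 + sqrt(37)) - 11434 = -14206 + sqrt(37)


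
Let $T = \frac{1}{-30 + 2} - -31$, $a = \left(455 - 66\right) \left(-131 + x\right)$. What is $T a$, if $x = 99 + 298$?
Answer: $\frac{6407997}{2} \approx 3.204 \cdot 10^{6}$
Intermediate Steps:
$x = 397$
$a = 103474$ ($a = \left(455 - 66\right) \left(-131 + 397\right) = 389 \cdot 266 = 103474$)
$T = \frac{867}{28}$ ($T = \frac{1}{-28} + 31 = - \frac{1}{28} + 31 = \frac{867}{28} \approx 30.964$)
$T a = \frac{867}{28} \cdot 103474 = \frac{6407997}{2}$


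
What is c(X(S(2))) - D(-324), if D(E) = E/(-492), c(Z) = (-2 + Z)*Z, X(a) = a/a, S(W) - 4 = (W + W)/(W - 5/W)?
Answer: -68/41 ≈ -1.6585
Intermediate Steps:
S(W) = 4 + 2*W/(W - 5/W) (S(W) = 4 + (W + W)/(W - 5/W) = 4 + (2*W)/(W - 5/W) = 4 + 2*W/(W - 5/W))
X(a) = 1
c(Z) = Z*(-2 + Z)
D(E) = -E/492 (D(E) = E*(-1/492) = -E/492)
c(X(S(2))) - D(-324) = 1*(-2 + 1) - (-1)*(-324)/492 = 1*(-1) - 1*27/41 = -1 - 27/41 = -68/41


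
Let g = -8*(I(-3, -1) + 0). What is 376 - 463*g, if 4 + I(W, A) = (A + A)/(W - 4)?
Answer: -93672/7 ≈ -13382.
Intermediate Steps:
I(W, A) = -4 + 2*A/(-4 + W) (I(W, A) = -4 + (A + A)/(W - 4) = -4 + (2*A)/(-4 + W) = -4 + 2*A/(-4 + W))
g = 208/7 (g = -8*(2*(8 - 1 - 2*(-3))/(-4 - 3) + 0) = -8*(2*(8 - 1 + 6)/(-7) + 0) = -8*(2*(-1/7)*13 + 0) = -8*(-26/7 + 0) = -8*(-26/7) = 208/7 ≈ 29.714)
376 - 463*g = 376 - 463*208/7 = 376 - 96304/7 = -93672/7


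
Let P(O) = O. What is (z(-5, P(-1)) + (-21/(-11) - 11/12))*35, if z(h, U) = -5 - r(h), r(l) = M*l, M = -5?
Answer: -134015/132 ≈ -1015.3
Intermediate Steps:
r(l) = -5*l
z(h, U) = -5 + 5*h (z(h, U) = -5 - (-5)*h = -5 + 5*h)
(z(-5, P(-1)) + (-21/(-11) - 11/12))*35 = ((-5 + 5*(-5)) + (-21/(-11) - 11/12))*35 = ((-5 - 25) + (-21*(-1/11) - 11*1/12))*35 = (-30 + (21/11 - 11/12))*35 = (-30 + 131/132)*35 = -3829/132*35 = -134015/132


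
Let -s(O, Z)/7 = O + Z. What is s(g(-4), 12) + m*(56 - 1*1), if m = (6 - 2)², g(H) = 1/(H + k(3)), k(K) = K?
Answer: 803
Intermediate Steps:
g(H) = 1/(3 + H) (g(H) = 1/(H + 3) = 1/(3 + H))
m = 16 (m = 4² = 16)
s(O, Z) = -7*O - 7*Z (s(O, Z) = -7*(O + Z) = -7*O - 7*Z)
s(g(-4), 12) + m*(56 - 1*1) = (-7/(3 - 4) - 7*12) + 16*(56 - 1*1) = (-7/(-1) - 84) + 16*(56 - 1) = (-7*(-1) - 84) + 16*55 = (7 - 84) + 880 = -77 + 880 = 803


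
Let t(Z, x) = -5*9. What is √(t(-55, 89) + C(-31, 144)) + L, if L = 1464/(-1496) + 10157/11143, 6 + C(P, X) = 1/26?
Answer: -12710/189431 + 5*I*√1378/26 ≈ -0.067096 + 7.1387*I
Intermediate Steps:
C(P, X) = -155/26 (C(P, X) = -6 + 1/26 = -155/26)
t(Z, x) = -45
L = -12710/189431 (L = 1464*(-1/1496) + 10157*(1/11143) = -183/187 + 10157/11143 = -12710/189431 ≈ -0.067096)
√(t(-55, 89) + C(-31, 144)) + L = √(-45 - 155/26) - 12710/189431 = √(-1325/26) - 12710/189431 = 5*I*√1378/26 - 12710/189431 = -12710/189431 + 5*I*√1378/26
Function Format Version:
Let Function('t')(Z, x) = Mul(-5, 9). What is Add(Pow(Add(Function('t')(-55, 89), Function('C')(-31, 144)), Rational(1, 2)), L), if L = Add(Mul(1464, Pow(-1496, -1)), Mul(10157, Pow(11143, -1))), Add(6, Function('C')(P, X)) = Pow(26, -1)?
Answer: Add(Rational(-12710, 189431), Mul(Rational(5, 26), I, Pow(1378, Rational(1, 2)))) ≈ Add(-0.067096, Mul(7.1387, I))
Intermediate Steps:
Function('C')(P, X) = Rational(-155, 26) (Function('C')(P, X) = Add(-6, Pow(26, -1)) = Add(-6, Rational(1, 26)) = Rational(-155, 26))
Function('t')(Z, x) = -45
L = Rational(-12710, 189431) (L = Add(Mul(1464, Rational(-1, 1496)), Mul(10157, Rational(1, 11143))) = Add(Rational(-183, 187), Rational(10157, 11143)) = Rational(-12710, 189431) ≈ -0.067096)
Add(Pow(Add(Function('t')(-55, 89), Function('C')(-31, 144)), Rational(1, 2)), L) = Add(Pow(Add(-45, Rational(-155, 26)), Rational(1, 2)), Rational(-12710, 189431)) = Add(Pow(Rational(-1325, 26), Rational(1, 2)), Rational(-12710, 189431)) = Add(Mul(Rational(5, 26), I, Pow(1378, Rational(1, 2))), Rational(-12710, 189431)) = Add(Rational(-12710, 189431), Mul(Rational(5, 26), I, Pow(1378, Rational(1, 2))))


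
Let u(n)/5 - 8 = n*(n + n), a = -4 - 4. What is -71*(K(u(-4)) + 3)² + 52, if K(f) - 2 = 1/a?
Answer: -104663/64 ≈ -1635.4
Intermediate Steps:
a = -8
u(n) = 40 + 10*n² (u(n) = 40 + 5*(n*(n + n)) = 40 + 5*(n*(2*n)) = 40 + 5*(2*n²) = 40 + 10*n²)
K(f) = 15/8 (K(f) = 2 + 1/(-8) = 2 - ⅛ = 15/8)
-71*(K(u(-4)) + 3)² + 52 = -71*(15/8 + 3)² + 52 = -71*(39/8)² + 52 = -71*1521/64 + 52 = -107991/64 + 52 = -104663/64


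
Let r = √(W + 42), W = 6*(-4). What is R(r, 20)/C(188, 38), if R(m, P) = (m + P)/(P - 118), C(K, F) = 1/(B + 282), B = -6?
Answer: -2760/49 - 414*√2/49 ≈ -68.275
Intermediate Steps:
W = -24
C(K, F) = 1/276 (C(K, F) = 1/(-6 + 282) = 1/276)
r = 3*√2 (r = √(-24 + 42) = √18 = 3*√2 ≈ 4.2426)
R(m, P) = (P + m)/(-118 + P)
R(r, 20)/C(188, 38) = ((20 + 3*√2)/(-118 + 20))/(1/276) = ((20 + 3*√2)/(-98))*276 = -(20 + 3*√2)/98*276 = (-10/49 - 3*√2/98)*276 = -2760/49 - 414*√2/49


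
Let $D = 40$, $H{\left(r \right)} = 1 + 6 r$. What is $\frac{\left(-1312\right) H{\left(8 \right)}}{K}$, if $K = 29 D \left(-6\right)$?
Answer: $\frac{4018}{435} \approx 9.2368$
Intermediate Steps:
$K = -6960$ ($K = 29 \cdot 40 \left(-6\right) = 1160 \left(-6\right) = -6960$)
$\frac{\left(-1312\right) H{\left(8 \right)}}{K} = \frac{\left(-1312\right) \left(1 + 6 \cdot 8\right)}{-6960} = - 1312 \left(1 + 48\right) \left(- \frac{1}{6960}\right) = \left(-1312\right) 49 \left(- \frac{1}{6960}\right) = \left(-64288\right) \left(- \frac{1}{6960}\right) = \frac{4018}{435}$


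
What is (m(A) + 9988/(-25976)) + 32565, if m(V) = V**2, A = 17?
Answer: 213351379/6494 ≈ 32854.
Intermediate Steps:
(m(A) + 9988/(-25976)) + 32565 = (17**2 + 9988/(-25976)) + 32565 = (289 + 9988*(-1/25976)) + 32565 = (289 - 2497/6494) + 32565 = 1874269/6494 + 32565 = 213351379/6494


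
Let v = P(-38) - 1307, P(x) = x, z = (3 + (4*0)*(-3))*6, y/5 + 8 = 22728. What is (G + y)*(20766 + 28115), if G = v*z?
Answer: 4369472590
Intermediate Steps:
y = 113600 (y = -40 + 5*22728 = -40 + 113640 = 113600)
z = 18 (z = (3 + 0*(-3))*6 = (3 + 0)*6 = 3*6 = 18)
v = -1345 (v = -38 - 1307 = -1345)
G = -24210 (G = -1345*18 = -24210)
(G + y)*(20766 + 28115) = (-24210 + 113600)*(20766 + 28115) = 89390*48881 = 4369472590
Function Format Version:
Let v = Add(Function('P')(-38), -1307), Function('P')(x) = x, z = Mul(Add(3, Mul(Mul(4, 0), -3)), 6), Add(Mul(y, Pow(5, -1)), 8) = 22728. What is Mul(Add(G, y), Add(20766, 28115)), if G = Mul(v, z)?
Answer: 4369472590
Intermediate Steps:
y = 113600 (y = Add(-40, Mul(5, 22728)) = Add(-40, 113640) = 113600)
z = 18 (z = Mul(Add(3, Mul(0, -3)), 6) = Mul(Add(3, 0), 6) = Mul(3, 6) = 18)
v = -1345 (v = Add(-38, -1307) = -1345)
G = -24210 (G = Mul(-1345, 18) = -24210)
Mul(Add(G, y), Add(20766, 28115)) = Mul(Add(-24210, 113600), Add(20766, 28115)) = Mul(89390, 48881) = 4369472590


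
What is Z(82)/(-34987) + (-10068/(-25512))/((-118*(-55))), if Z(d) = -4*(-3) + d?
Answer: -21485313/8182059820 ≈ -0.0026259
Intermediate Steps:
Z(d) = 12 + d
Z(82)/(-34987) + (-10068/(-25512))/((-118*(-55))) = (12 + 82)/(-34987) + (-10068/(-25512))/((-118*(-55))) = 94*(-1/34987) - 10068*(-1/25512)/6490 = -94/34987 + (839/2126)*(1/6490) = -94/34987 + 839/13797740 = -21485313/8182059820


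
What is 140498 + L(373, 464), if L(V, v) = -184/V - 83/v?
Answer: 24316153521/173072 ≈ 1.4050e+5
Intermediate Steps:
140498 + L(373, 464) = 140498 + (-184/373 - 83/464) = 140498 - 116335/173072 = 24316153521/173072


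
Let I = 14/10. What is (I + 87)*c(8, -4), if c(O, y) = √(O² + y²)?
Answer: 1768*√5/5 ≈ 790.67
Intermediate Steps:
I = 7/5 (I = 14*(⅒) = 7/5 ≈ 1.4000)
(I + 87)*c(8, -4) = (7/5 + 87)*√(8² + (-4)²) = 442*√(64 + 16)/5 = 442*√80/5 = 442*(4*√5)/5 = 1768*√5/5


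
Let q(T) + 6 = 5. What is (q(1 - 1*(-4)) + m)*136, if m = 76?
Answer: 10200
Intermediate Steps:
q(T) = -1 (q(T) = -6 + 5 = -1)
(q(1 - 1*(-4)) + m)*136 = (-1 + 76)*136 = 75*136 = 10200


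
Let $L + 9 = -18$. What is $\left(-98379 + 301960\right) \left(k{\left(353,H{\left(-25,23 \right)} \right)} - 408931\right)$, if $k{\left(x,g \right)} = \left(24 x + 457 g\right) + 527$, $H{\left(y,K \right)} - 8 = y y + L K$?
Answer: $-80302118288$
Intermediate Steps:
$L = -27$ ($L = -9 - 18 = -27$)
$H{\left(y,K \right)} = 8 + y^{2} - 27 K$ ($H{\left(y,K \right)} = 8 - \left(27 K - y y\right) = 8 - \left(- y^{2} + 27 K\right) = 8 + y^{2} - 27 K$)
$k{\left(x,g \right)} = 527 + 24 x + 457 g$
$\left(-98379 + 301960\right) \left(k{\left(353,H{\left(-25,23 \right)} \right)} - 408931\right) = \left(-98379 + 301960\right) \left(\left(527 + 24 \cdot 353 + 457 \left(8 + \left(-25\right)^{2} - 621\right)\right) - 408931\right) = 203581 \left(\left(527 + 8472 + 457 \left(8 + 625 - 621\right)\right) - 408931\right) = 203581 \left(\left(527 + 8472 + 457 \cdot 12\right) - 408931\right) = 203581 \left(\left(527 + 8472 + 5484\right) - 408931\right) = 203581 \left(14483 - 408931\right) = 203581 \left(-394448\right) = -80302118288$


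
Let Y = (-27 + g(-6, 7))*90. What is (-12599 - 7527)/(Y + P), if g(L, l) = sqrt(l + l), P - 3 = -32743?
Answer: 35391571/61840775 + 90567*sqrt(14)/61840775 ≈ 0.57778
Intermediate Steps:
P = -32740 (P = 3 - 32743 = -32740)
g(L, l) = sqrt(2)*sqrt(l) (g(L, l) = sqrt(2*l) = sqrt(2)*sqrt(l))
Y = -2430 + 90*sqrt(14) (Y = (-27 + sqrt(2)*sqrt(7))*90 = (-27 + sqrt(14))*90 = -2430 + 90*sqrt(14) ≈ -2093.3)
(-12599 - 7527)/(Y + P) = (-12599 - 7527)/((-2430 + 90*sqrt(14)) - 32740) = -20126/(-35170 + 90*sqrt(14))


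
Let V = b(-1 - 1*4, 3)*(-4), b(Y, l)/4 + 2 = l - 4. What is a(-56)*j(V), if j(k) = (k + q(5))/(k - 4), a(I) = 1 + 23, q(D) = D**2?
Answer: 438/11 ≈ 39.818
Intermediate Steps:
a(I) = 24
b(Y, l) = -24 + 4*l (b(Y, l) = -8 + 4*(l - 4) = -8 + 4*(-4 + l) = -8 + (-16 + 4*l) = -24 + 4*l)
V = 48 (V = (-24 + 4*3)*(-4) = (-24 + 12)*(-4) = -12*(-4) = 48)
j(k) = (25 + k)/(-4 + k) (j(k) = (k + 5**2)/(k - 4) = (k + 25)/(-4 + k) = (25 + k)/(-4 + k))
a(-56)*j(V) = 24*((25 + 48)/(-4 + 48)) = 24*(73/44) = 438/11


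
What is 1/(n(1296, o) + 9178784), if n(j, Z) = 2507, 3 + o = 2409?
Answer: 1/9181291 ≈ 1.0892e-7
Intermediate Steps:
o = 2406 (o = -3 + 2409 = 2406)
1/(n(1296, o) + 9178784) = 1/(2507 + 9178784) = 1/9181291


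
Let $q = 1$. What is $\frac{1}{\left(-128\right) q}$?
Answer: $- \frac{1}{128} \approx -0.0078125$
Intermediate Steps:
$\frac{1}{\left(-128\right) q} = \frac{1}{\left(-128\right) 1} = \frac{1}{-128} = - \frac{1}{128}$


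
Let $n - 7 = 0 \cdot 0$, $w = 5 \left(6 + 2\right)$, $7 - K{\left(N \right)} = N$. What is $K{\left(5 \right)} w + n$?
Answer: $87$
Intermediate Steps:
$K{\left(N \right)} = 7 - N$
$w = 40$ ($w = 5 \cdot 8 = 40$)
$n = 7$ ($n = 7 + 0 \cdot 0 = 7 + 0 = 7$)
$K{\left(5 \right)} w + n = \left(7 - 5\right) 40 + 7 = 2 \cdot 40 + 7 = 80 + 7 = 87$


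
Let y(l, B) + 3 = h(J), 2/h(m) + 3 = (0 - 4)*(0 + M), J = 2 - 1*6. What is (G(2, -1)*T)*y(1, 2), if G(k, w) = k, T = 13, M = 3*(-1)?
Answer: -650/9 ≈ -72.222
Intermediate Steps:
M = -3
J = -4 (J = 2 - 6 = -4)
h(m) = 2/9 (h(m) = 2/(-3 + (0 - 4)*(0 - 3)) = 2/(-3 - 4*(-3)) = 2/(-3 + 12) = 2/9)
y(l, B) = -25/9 (y(l, B) = -3 + 2/9 = -25/9)
(G(2, -1)*T)*y(1, 2) = (2*13)*(-25/9) = 26*(-25/9) = -650/9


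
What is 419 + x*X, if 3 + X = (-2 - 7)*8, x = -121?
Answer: 9494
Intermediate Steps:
X = -75 (X = -3 + (-2 - 7)*8 = -3 - 9*8 = -3 - 72 = -75)
419 + x*X = 419 - 121*(-75) = 419 + 9075 = 9494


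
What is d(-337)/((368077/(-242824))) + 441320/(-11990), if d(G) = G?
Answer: 7442929068/40120393 ≈ 185.51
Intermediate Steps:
d(-337)/((368077/(-242824))) + 441320/(-11990) = -337/(368077/(-242824)) + 441320/(-11990) = -337/(368077*(-1/242824)) + 441320*(-1/11990) = -337/(-368077/242824) - 4012/109 = -337*(-242824/368077) - 4012/109 = 81831688/368077 - 4012/109 = 7442929068/40120393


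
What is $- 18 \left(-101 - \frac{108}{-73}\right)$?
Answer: $\frac{130770}{73} \approx 1791.4$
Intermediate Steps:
$- 18 \left(-101 - \frac{108}{-73}\right) = - 18 \left(-101 - - \frac{108}{73}\right) = - 18 \left(-101 + \frac{108}{73}\right) = \left(-18\right) \left(- \frac{7265}{73}\right) = \frac{130770}{73}$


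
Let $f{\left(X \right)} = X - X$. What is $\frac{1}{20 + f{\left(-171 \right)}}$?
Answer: $\frac{1}{20} \approx 0.05$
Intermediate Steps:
$f{\left(X \right)} = 0$
$\frac{1}{20 + f{\left(-171 \right)}} = \frac{1}{20 + 0} = \frac{1}{20}$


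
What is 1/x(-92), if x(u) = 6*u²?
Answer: 1/50784 ≈ 1.9691e-5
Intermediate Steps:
1/x(-92) = 1/(6*(-92)²) = 1/(6*8464) = 1/50784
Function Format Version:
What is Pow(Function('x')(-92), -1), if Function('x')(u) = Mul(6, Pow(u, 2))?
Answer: Rational(1, 50784) ≈ 1.9691e-5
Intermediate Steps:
Pow(Function('x')(-92), -1) = Pow(Mul(6, Pow(-92, 2)), -1) = Pow(Mul(6, 8464), -1) = Pow(50784, -1) = Rational(1, 50784)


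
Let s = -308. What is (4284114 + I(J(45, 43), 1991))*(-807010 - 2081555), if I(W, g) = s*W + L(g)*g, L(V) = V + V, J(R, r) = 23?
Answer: -35255490429480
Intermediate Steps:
L(V) = 2*V
I(W, g) = -308*W + 2*g² (I(W, g) = -308*W + (2*g)*g = -308*W + 2*g²)
(4284114 + I(J(45, 43), 1991))*(-807010 - 2081555) = (4284114 + (-308*23 + 2*1991²))*(-807010 - 2081555) = (4284114 + (-7084 + 2*3964081))*(-2888565) = (4284114 + (-7084 + 7928162))*(-2888565) = (4284114 + 7921078)*(-2888565) = 12205192*(-2888565) = -35255490429480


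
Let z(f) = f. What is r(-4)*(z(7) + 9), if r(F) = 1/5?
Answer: 16/5 ≈ 3.2000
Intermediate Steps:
r(F) = ⅕ (r(F) = 1*(⅕) = ⅕)
r(-4)*(z(7) + 9) = (7 + 9)/5 = (⅕)*16 = 16/5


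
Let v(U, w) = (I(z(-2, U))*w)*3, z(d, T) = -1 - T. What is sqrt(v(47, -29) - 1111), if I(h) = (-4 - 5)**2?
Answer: I*sqrt(8158) ≈ 90.322*I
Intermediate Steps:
I(h) = 81 (I(h) = (-9)**2 = 81)
v(U, w) = 243*w (v(U, w) = (81*w)*3 = 243*w)
sqrt(v(47, -29) - 1111) = sqrt(243*(-29) - 1111) = sqrt(-7047 - 1111) = sqrt(-8158) = I*sqrt(8158)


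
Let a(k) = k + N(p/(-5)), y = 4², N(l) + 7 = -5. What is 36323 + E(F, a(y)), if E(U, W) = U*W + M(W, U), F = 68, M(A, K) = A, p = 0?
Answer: 36599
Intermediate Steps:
N(l) = -12 (N(l) = -7 - 5 = -12)
y = 16
a(k) = -12 + k (a(k) = k - 12 = -12 + k)
E(U, W) = W + U*W (E(U, W) = U*W + W = W + U*W)
36323 + E(F, a(y)) = 36323 + (-12 + 16)*(1 + 68) = 36323 + 4*69 = 36323 + 276 = 36599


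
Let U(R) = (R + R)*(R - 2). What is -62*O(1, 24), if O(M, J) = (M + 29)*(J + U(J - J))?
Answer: -44640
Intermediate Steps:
U(R) = 2*R*(-2 + R) (U(R) = (2*R)*(-2 + R) = 2*R*(-2 + R))
O(M, J) = J*(29 + M) (O(M, J) = (M + 29)*(J + 2*(J - J)*(-2 + (J - J))) = (29 + M)*(J + 2*0*(-2 + 0)) = (29 + M)*(J + 2*0*(-2)) = (29 + M)*(J + 0) = (29 + M)*J = J*(29 + M))
-62*O(1, 24) = -1488*(29 + 1) = -1488*30 = -62*720 = -44640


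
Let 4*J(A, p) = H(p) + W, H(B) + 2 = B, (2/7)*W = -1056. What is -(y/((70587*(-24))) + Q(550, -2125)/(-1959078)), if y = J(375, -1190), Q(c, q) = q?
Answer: -45408563/25142807052 ≈ -0.0018060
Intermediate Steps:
W = -3696 (W = (7/2)*(-1056) = -3696)
H(B) = -2 + B
J(A, p) = -1849/2 + p/4 (J(A, p) = ((-2 + p) - 3696)/4 = (-3698 + p)/4 = -1849/2 + p/4)
y = -1222 (y = -1849/2 + (¼)*(-1190) = -1849/2 - 595/2 = -1222)
-(y/((70587*(-24))) + Q(550, -2125)/(-1959078)) = -(-1222/(70587*(-24)) - 2125/(-1959078)) = -(-1222/(-1694088) - 2125*(-1/1959078)) = -(-1222*(-1/1694088) + 2125/1959078) = -(611/847044 + 2125/1959078) = -1*45408563/25142807052 = -45408563/25142807052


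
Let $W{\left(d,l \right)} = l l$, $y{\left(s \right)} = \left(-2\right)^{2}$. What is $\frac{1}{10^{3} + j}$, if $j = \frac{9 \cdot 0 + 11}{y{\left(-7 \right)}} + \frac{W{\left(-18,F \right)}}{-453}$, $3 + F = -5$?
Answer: $\frac{1812}{1816727} \approx 0.0009974$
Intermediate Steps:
$y{\left(s \right)} = 4$
$F = -8$ ($F = -3 - 5 = -8$)
$W{\left(d,l \right)} = l^{2}$
$j = \frac{4727}{1812}$ ($j = \frac{9 \cdot 0 + 11}{4} + \frac{\left(-8\right)^{2}}{-453} = \left(0 + 11\right) \frac{1}{4} + 64 \left(- \frac{1}{453}\right) = 11 \cdot \frac{1}{4} - \frac{64}{453} = \frac{11}{4} - \frac{64}{453} = \frac{4727}{1812} \approx 2.6087$)
$\frac{1}{10^{3} + j} = \frac{1}{10^{3} + \frac{4727}{1812}} = \frac{1}{1000 + \frac{4727}{1812}} = \frac{1}{\frac{1816727}{1812}} = \frac{1812}{1816727}$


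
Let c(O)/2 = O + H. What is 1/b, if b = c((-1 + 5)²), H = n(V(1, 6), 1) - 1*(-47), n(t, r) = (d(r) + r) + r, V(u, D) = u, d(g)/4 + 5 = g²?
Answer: 1/98 ≈ 0.010204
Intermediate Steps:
d(g) = -20 + 4*g²
n(t, r) = -20 + 2*r + 4*r² (n(t, r) = ((-20 + 4*r²) + r) + r = (-20 + r + 4*r²) + r = -20 + 2*r + 4*r²)
H = 33 (H = (-20 + 2*1 + 4*1²) - 1*(-47) = (-20 + 2 + 4*1) + 47 = (-20 + 2 + 4) + 47 = -14 + 47 = 33)
c(O) = 66 + 2*O (c(O) = 2*(O + 33) = 2*(33 + O) = 66 + 2*O)
b = 98 (b = 66 + 2*(-1 + 5)² = 66 + 2*4² = 66 + 2*16 = 66 + 32 = 98)
1/b = 1/98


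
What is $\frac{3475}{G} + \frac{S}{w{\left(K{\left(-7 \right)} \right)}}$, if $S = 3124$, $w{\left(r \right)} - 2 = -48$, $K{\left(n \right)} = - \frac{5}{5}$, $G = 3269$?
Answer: $- \frac{5026253}{75187} \approx -66.85$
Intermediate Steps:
$K{\left(n \right)} = -1$ ($K{\left(n \right)} = \left(-5\right) \frac{1}{5} = -1$)
$w{\left(r \right)} = -46$ ($w{\left(r \right)} = 2 - 48 = -46$)
$\frac{3475}{G} + \frac{S}{w{\left(K{\left(-7 \right)} \right)}} = \frac{3475}{3269} + \frac{3124}{-46} = 3475 \cdot \frac{1}{3269} + 3124 \left(- \frac{1}{46}\right) = \frac{3475}{3269} - \frac{1562}{23} = - \frac{5026253}{75187}$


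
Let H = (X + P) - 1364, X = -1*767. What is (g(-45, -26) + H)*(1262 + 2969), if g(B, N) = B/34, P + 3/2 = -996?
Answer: -225118817/17 ≈ -1.3242e+7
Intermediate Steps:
P = -1995/2 (P = -3/2 - 996 = -1995/2 ≈ -997.50)
X = -767
g(B, N) = B/34 (g(B, N) = B*(1/34) = B/34)
H = -6257/2 (H = (-767 - 1995/2) - 1364 = -3529/2 - 1364 = -6257/2 ≈ -3128.5)
(g(-45, -26) + H)*(1262 + 2969) = ((1/34)*(-45) - 6257/2)*(1262 + 2969) = (-45/34 - 6257/2)*4231 = -53207/17*4231 = -225118817/17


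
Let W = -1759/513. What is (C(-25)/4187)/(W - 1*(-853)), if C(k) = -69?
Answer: -35397/1824820210 ≈ -1.9398e-5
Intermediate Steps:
W = -1759/513 (W = -1759*1/513 = -1759/513 ≈ -3.4288)
(C(-25)/4187)/(W - 1*(-853)) = (-69/4187)/(-1759/513 - 1*(-853)) = (-69*1/4187)/(-1759/513 + 853) = -69/(4187*435830/513) = -69/4187*513/435830 = -35397/1824820210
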